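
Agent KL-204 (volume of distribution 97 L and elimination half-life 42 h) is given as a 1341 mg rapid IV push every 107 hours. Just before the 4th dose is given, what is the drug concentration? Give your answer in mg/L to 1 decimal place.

f = (1/2)^(τ/t½) = (1/2)^(107/42) ≈ 0.1710.
C₀ = D/Vd = 1341/97 ≈ 13.825 mg/L.
Before the 4th dose, 3 doses have been given. Superposition: Cmin = C₀·(f + f² + … + f^3).
≈ 13.825 × (0.1710 + 0.0292 + 0.0050) ≈ 13.825 × 0.2052 ≈ 2.837 mg/L.

2.8 mg/L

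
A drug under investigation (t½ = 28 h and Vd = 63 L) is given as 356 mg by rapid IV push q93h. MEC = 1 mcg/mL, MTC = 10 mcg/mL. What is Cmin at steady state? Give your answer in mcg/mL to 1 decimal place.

k = ln2/t½ = ln2/28 ≈ 0.024755 h⁻¹; fraction remaining f = e^(−kτ) = e^(−0.024755×93) ≈ 0.1000.
Single-dose peak C₀ = D/Vd = 356/63 ≈ 5.651 mcg/mL.
Steady-state trough Cmin,ss = C₀·f/(1−f) ≈ 5.651 × 0.1000/0.9000 ≈ 0.628 mcg/mL.
Trough 0.6 mcg/mL vs MEC 1 mcg/mL: subtherapeutic.

0.6 mcg/mL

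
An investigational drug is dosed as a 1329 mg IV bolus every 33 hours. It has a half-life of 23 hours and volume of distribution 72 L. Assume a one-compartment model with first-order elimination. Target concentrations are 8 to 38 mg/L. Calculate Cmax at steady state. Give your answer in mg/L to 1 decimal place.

29.3 mg/L

Over one 33-h interval, 33/23 ≈ 1.4348 half-lives elapse, leaving f ≈ 0.3699 of each dose.
At steady state, accumulation factor R = 1/(1 − e^(−kτ)) ≈ 1.5870.
Each bolus raises the concentration by D/Vd = 1329/72 ≈ 18.458 mg/L.
Steady-state peak Cmax,ss = C₀·R ≈ 18.458 × 1.5870 ≈ 29.293 mg/L.
Peak 29.3 mg/L vs MTC 38 mg/L: below toxic threshold.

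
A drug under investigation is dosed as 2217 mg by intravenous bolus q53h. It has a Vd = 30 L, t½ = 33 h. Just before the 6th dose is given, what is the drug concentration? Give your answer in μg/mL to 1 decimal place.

36.0 μg/mL

f = (1/2)^(τ/t½) = (1/2)^(53/33) ≈ 0.3285.
C₀ = D/Vd = 2217/30 ≈ 73.900 μg/mL.
Before the 6th dose, 5 doses have been given. Superposition: Cmin = C₀·(f + f² + … + f^5).
≈ 73.900 × (0.3285 + 0.1079 + 0.0354 + 0.0116 + 0.0038) ≈ 73.900 × 0.4872 ≈ 36.004 μg/mL.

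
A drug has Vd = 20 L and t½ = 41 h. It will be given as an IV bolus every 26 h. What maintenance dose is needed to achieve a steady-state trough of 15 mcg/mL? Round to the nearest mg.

166 mg

τ/t½ = 26/41 ≈ 0.63415, so f = (1/2)^(26/41) ≈ 0.644322.
Cmin,ss = (D/Vd)·f/(1−f), so D = Cmin,ss·Vd·(1−f)/f.
D = 15 × 20 × (1−f)/f ≈ 15 × 20 × 0.55202 ≈ 165.61 mg.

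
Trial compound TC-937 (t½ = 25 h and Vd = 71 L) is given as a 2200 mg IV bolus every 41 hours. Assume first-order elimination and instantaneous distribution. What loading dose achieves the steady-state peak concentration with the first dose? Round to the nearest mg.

f = (1/2)^(41/25) ≈ 0.320856; accumulation ratio R = 1/(1−f) ≈ 1.47244.
Loading dose to hit Cmax,ss on first dose: D_load = D_maint·R ≈ 2200 × 1.47244 ≈ 3239.37 mg.

3239 mg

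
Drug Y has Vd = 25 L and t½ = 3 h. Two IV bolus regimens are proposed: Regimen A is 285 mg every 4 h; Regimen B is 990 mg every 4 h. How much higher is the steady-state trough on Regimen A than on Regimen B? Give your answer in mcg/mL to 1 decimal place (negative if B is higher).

-18.6 mcg/mL

Regimen A: f = (1/2)^(4/3) ≈ 0.3969; Cmin,ss = (285/25)·f/(1−f) ≈ 7.502 mcg/mL.
Regimen B: f = (1/2)^(4/3) ≈ 0.3969; Cmin,ss = (990/25)·f/(1−f) ≈ 26.061 mcg/mL.
Difference ≈ 7.502 − 26.061 ≈ -18.559 mcg/mL.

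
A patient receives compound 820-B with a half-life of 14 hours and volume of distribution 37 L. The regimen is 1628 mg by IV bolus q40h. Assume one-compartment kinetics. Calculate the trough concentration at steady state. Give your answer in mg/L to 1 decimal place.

7.0 mg/L

τ/t½ = 40/14 ≈ 2.8571, so fraction remaining f = (1/2)^(40/14) ≈ 0.1380.
Each bolus raises the concentration by D/Vd = 1628/37 ≈ 44.000 mg/L.
Steady-state trough Cmin,ss = C₀·f/(1−f) ≈ 44.000 × 0.1380/0.8620 ≈ 7.044 mg/L.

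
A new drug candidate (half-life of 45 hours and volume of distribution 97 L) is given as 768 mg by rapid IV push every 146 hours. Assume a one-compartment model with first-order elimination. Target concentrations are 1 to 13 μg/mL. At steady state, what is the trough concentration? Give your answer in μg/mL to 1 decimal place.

Over one 146-h interval, 146/45 ≈ 3.2444 half-lives elapse, leaving f ≈ 0.1055 of each dose.
At steady state, accumulation factor R = 1/(1 − e^(−kτ)) ≈ 1.1179.
Single-dose peak C₀ = D/Vd = 768/97 ≈ 7.918 μg/mL.
Steady-state peak Cmax,ss = C₀·R ≈ 7.918 × 1.1179 ≈ 8.852 μg/mL.
Steady-state trough Cmin,ss = Cmax,ss·f ≈ 8.852 × 0.1055 ≈ 0.934 μg/mL.
Trough 0.9 μg/mL vs MEC 1 μg/mL: subtherapeutic.

0.9 μg/mL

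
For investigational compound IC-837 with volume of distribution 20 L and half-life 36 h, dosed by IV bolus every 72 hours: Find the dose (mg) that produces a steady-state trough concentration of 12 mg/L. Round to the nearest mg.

720 mg

τ/t½ = 72/36 ≈ 2, so f = (1/2)^(72/36) ≈ 0.250000.
Cmin,ss = (D/Vd)·f/(1−f), so D = Cmin,ss·Vd·(1−f)/f.
D = 12 × 20 × (1−f)/f ≈ 12 × 20 × 3.00000 ≈ 720.00 mg.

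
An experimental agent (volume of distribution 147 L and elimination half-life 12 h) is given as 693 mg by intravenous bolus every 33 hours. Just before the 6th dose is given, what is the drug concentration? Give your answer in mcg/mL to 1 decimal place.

0.8 mcg/mL

f = (1/2)^(τ/t½) = (1/2)^(33/12) ≈ 0.1487.
C₀ = D/Vd = 693/147 ≈ 4.714 mcg/mL.
Before the 6th dose, 5 doses have been given. Superposition: Cmin = C₀·(f + f² + … + f^5).
≈ 4.714 × (0.1487 + 0.0221 + 0.0033 + 0.0005 + 0.0001) ≈ 4.714 × 0.1747 ≈ 0.824 mcg/mL.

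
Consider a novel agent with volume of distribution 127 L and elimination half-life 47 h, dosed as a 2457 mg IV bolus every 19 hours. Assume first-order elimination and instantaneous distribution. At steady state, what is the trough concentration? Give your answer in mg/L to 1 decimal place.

59.8 mg/L

τ/t½ = 19/47 ≈ 0.40426, so fraction remaining f = (1/2)^(19/47) ≈ 0.7556.
Single-dose peak C₀ = D/Vd = 2457/127 ≈ 19.346 mg/L.
Steady-state trough Cmin,ss = C₀·f/(1−f) ≈ 19.346 × 0.7556/0.2444 ≈ 59.811 mg/L.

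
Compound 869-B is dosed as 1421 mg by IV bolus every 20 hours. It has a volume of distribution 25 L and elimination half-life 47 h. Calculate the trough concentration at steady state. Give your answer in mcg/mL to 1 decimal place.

165.7 mcg/mL

τ/t½ = 20/47 ≈ 0.42553, so fraction remaining f = (1/2)^(20/47) ≈ 0.7446.
At steady state, accumulation factor R = 1/(1 − e^(−kτ)) ≈ 3.9154.
Each bolus raises the concentration by D/Vd = 1421/25 ≈ 56.840 mcg/mL.
Steady-state peak Cmax,ss = C₀·R ≈ 56.840 × 3.9154 ≈ 222.551 mcg/mL.
Steady-state trough Cmin,ss = Cmax,ss·f ≈ 222.551 × 0.7446 ≈ 165.711 mcg/mL.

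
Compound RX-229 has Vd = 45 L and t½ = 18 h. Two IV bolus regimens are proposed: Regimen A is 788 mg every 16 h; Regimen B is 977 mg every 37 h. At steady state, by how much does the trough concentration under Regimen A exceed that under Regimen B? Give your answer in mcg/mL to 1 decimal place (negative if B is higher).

Regimen A: f = (1/2)^(16/18) ≈ 0.5400; Cmin,ss = (788/45)·f/(1−f) ≈ 20.557 mcg/mL.
Regimen B: f = (1/2)^(37/18) ≈ 0.2406; Cmin,ss = (977/45)·f/(1−f) ≈ 6.879 mcg/mL.
Difference ≈ 20.557 − 6.879 ≈ 13.678 mcg/mL.

13.7 mcg/mL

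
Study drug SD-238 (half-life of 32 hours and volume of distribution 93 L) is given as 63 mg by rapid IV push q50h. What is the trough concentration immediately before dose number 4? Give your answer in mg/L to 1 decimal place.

f = (1/2)^(τ/t½) = (1/2)^(50/32) ≈ 0.3386.
C₀ = D/Vd = 63/93 ≈ 0.677 mg/L.
Before the 4th dose, 3 doses have been given. Superposition: Cmin = C₀·(f + f² + … + f^3).
≈ 0.677 × (0.3386 + 0.1146 + 0.0388) ≈ 0.677 × 0.4920 ≈ 0.333 mg/L.

0.3 mg/L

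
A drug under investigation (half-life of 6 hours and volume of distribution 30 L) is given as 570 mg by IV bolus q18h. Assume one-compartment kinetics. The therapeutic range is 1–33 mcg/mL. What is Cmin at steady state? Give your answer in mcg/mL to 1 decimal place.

τ = 18 h = 3 half-lives, so f = (1/2)^3 = 0.125.
At steady state, R = 1/(1 − 0.125) = 8/7.
Single-dose peak C₀ = D/Vd = 570/30 = 19 mcg/mL.
Steady-state peak Cmax,ss = C₀·R = 19 × 8/7 ≈ 21.714 mcg/mL.
Steady-state trough Cmin,ss = Cmax,ss·f ≈ 21.714 × 0.125 ≈ 2.714 mcg/mL.
Trough 2.7 mcg/mL vs MEC 1 mcg/mL: adequate.

2.7 mcg/mL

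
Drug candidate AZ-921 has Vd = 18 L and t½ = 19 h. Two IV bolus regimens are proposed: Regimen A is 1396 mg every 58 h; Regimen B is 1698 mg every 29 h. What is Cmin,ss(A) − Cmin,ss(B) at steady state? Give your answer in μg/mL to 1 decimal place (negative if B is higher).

-39.5 μg/mL

Regimen A: f = (1/2)^(58/19) ≈ 0.1205; Cmin,ss = (1396/18)·f/(1−f) ≈ 10.626 μg/mL.
Regimen B: f = (1/2)^(29/19) ≈ 0.3472; Cmin,ss = (1698/18)·f/(1−f) ≈ 50.172 μg/mL.
Difference ≈ 10.626 − 50.172 ≈ -39.546 μg/mL.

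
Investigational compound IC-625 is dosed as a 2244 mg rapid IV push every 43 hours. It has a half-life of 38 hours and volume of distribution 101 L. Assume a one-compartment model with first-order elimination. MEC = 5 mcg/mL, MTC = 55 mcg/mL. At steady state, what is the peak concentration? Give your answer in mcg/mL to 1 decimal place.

40.9 mcg/mL

τ/t½ = 43/38 ≈ 1.1316, so fraction remaining f = (1/2)^(43/38) ≈ 0.4564.
At steady state, accumulation factor R = 1/(1 − e^(−kτ)) ≈ 1.8396.
Single-dose peak C₀ = D/Vd = 2244/101 ≈ 22.218 mcg/mL.
Steady-state peak Cmax,ss = C₀·R ≈ 22.218 × 1.8396 ≈ 40.872 mcg/mL.
Peak 40.9 mcg/mL vs MTC 55 mcg/mL: below toxic threshold.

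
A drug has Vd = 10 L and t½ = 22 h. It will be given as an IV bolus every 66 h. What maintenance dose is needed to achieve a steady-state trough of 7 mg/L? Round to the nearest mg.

τ/t½ = 66/22 ≈ 3, so f = (1/2)^(66/22) ≈ 0.125000.
Cmin,ss = (D/Vd)·f/(1−f), so D = Cmin,ss·Vd·(1−f)/f.
D = 7 × 10 × (1−f)/f ≈ 7 × 10 × 7.00000 ≈ 490.00 mg.

490 mg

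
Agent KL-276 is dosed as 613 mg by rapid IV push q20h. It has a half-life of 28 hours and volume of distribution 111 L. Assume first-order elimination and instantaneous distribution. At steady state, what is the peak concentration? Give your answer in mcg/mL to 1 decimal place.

14.1 mcg/mL

τ/t½ = 20/28 ≈ 0.71429, so fraction remaining f = (1/2)^(20/28) ≈ 0.6095.
Accumulation ratio R = 1/(1 − f) ≈ 1/0.3905 ≈ 2.5608.
Each bolus raises the concentration by D/Vd = 613/111 ≈ 5.523 mcg/mL.
Steady-state peak Cmax,ss = C₀·R ≈ 5.523 × 2.5608 ≈ 14.143 mcg/mL.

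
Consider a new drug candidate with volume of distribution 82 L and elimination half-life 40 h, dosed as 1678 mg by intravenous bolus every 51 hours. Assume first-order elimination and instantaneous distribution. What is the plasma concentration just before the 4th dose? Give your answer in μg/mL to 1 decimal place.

f = (1/2)^(τ/t½) = (1/2)^(51/40) ≈ 0.4132.
C₀ = D/Vd = 1678/82 ≈ 20.463 μg/mL.
Before the 4th dose, 3 doses have been given. Superposition: Cmin = C₀·(f + f² + … + f^3).
≈ 20.463 × (0.4132 + 0.1707 + 0.0705) ≈ 20.463 × 0.6544 ≈ 13.391 μg/mL.

13.4 μg/mL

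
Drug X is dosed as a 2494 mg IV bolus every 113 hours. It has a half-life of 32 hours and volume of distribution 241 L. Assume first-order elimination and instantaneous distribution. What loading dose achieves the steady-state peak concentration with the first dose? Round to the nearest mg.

2730 mg

f = (1/2)^(113/32) ≈ 0.086494; accumulation ratio R = 1/(1−f) ≈ 1.09468.
Loading dose to hit Cmax,ss on first dose: D_load = D_maint·R ≈ 2494 × 1.09468 ≈ 2730.13 mg.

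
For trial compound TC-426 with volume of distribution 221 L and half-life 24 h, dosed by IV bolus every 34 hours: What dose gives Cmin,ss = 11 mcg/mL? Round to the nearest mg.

τ/t½ = 34/24 ≈ 1.4167, so f = (1/2)^(34/24) ≈ 0.374577.
Cmin,ss = (D/Vd)·f/(1−f), so D = Cmin,ss·Vd·(1−f)/f.
D = 11 × 221 × (1−f)/f ≈ 11 × 221 × 1.66968 ≈ 4058.99 mg.

4059 mg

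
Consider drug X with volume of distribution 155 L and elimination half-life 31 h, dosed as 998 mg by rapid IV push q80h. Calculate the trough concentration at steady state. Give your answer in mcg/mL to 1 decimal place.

Over one 80-h interval, 80/31 ≈ 2.5806 half-lives elapse, leaving f ≈ 0.1672 of each dose.
At steady state, accumulation factor R = 1/(1 − e^(−kτ)) ≈ 1.2008.
Each bolus raises the concentration by D/Vd = 998/155 ≈ 6.439 mcg/mL.
Steady-state peak Cmax,ss = C₀·R ≈ 6.439 × 1.2008 ≈ 7.732 mcg/mL.
One interval later, Cmin,ss = Cmax,ss·e^(−kτ) ≈ 7.732 × 0.1672 ≈ 1.293 mcg/mL.

1.3 mcg/mL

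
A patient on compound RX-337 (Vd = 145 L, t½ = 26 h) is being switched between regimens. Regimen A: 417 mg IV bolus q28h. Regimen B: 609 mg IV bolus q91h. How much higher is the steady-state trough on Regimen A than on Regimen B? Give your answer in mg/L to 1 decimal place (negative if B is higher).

2.2 mg/L

Regimen A: f = (1/2)^(28/26) ≈ 0.4740; Cmin,ss = (417/145)·f/(1−f) ≈ 2.592 mg/L.
Regimen B: f = (1/2)^(91/26) ≈ 0.0884; Cmin,ss = (609/145)·f/(1−f) ≈ 0.407 mg/L.
Difference ≈ 2.592 − 0.407 ≈ 2.185 mg/L.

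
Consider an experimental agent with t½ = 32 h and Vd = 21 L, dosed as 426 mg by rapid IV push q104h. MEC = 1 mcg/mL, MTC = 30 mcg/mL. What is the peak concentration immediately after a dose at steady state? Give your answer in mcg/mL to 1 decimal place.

22.7 mcg/mL

k = ln2/t½ = ln2/32 ≈ 0.021661 h⁻¹; fraction remaining f = e^(−kτ) = e^(−0.021661×104) ≈ 0.1051.
At steady state, accumulation factor R = 1/(1 − e^(−kτ)) ≈ 1.1174.
Each bolus raises the concentration by D/Vd = 426/21 ≈ 20.286 mcg/mL.
Steady-state peak Cmax,ss = C₀·R ≈ 20.286 × 1.1174 ≈ 22.668 mcg/mL.
Peak 22.7 mcg/mL vs MTC 30 mcg/mL: below toxic threshold.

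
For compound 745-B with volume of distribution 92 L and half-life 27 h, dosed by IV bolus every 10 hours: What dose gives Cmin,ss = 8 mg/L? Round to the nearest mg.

215 mg

τ/t½ = 10/27 ≈ 0.37037, so f = (1/2)^(10/27) ≈ 0.773584.
Cmin,ss = (D/Vd)·f/(1−f), so D = Cmin,ss·Vd·(1−f)/f.
D = 8 × 92 × (1−f)/f ≈ 8 × 92 × 0.29268 ≈ 215.41 mg.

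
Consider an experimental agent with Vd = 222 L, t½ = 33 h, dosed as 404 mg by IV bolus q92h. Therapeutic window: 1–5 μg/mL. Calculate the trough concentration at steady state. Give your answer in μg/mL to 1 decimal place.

Over one 92-h interval, 92/33 ≈ 2.7879 half-lives elapse, leaving f ≈ 0.1448 of each dose.
At steady state, accumulation factor R = 1/(1 − e^(−kτ)) ≈ 1.1693.
Each bolus raises the concentration by D/Vd = 404/222 ≈ 1.820 μg/mL.
Steady-state peak Cmax,ss = C₀·R ≈ 1.820 × 1.1693 ≈ 2.128 μg/mL.
Steady-state trough Cmin,ss = Cmax,ss·f ≈ 2.128 × 0.1448 ≈ 0.308 μg/mL.
Trough 0.3 μg/mL vs MEC 1 μg/mL: subtherapeutic.

0.3 μg/mL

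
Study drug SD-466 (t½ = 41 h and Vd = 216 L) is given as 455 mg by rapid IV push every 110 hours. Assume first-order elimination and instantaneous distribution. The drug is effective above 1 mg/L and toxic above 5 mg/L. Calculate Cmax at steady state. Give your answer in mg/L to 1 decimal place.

2.5 mg/L

τ/t½ = 110/41 ≈ 2.6829, so fraction remaining f = (1/2)^(110/41) ≈ 0.1557.
Accumulation ratio R = 1/(1 − f) ≈ 1/0.8443 ≈ 1.1844.
Each bolus raises the concentration by D/Vd = 455/216 ≈ 2.106 mg/L.
Cmax,ss = C₀/(1 − f) ≈ 2.106/0.8443 ≈ 2.494 mg/L.
Peak 2.5 mg/L vs MTC 5 mg/L: below toxic threshold.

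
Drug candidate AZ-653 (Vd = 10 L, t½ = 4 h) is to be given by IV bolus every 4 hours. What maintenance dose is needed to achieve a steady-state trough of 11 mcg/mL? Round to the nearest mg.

τ/t½ = 4/4 ≈ 1, so f = (1/2)^(4/4) ≈ 0.500000.
Cmin,ss = (D/Vd)·f/(1−f), so D = Cmin,ss·Vd·(1−f)/f.
D = 11 × 10 × (1−f)/f ≈ 11 × 10 × 1.00000 ≈ 110.00 mg.

110 mg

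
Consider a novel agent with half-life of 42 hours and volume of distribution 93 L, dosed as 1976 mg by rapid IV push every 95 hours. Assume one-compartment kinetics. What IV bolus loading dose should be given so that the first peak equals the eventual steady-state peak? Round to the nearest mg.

2497 mg

f = (1/2)^(95/42) ≈ 0.208497; accumulation ratio R = 1/(1−f) ≈ 1.26342.
Loading dose to hit Cmax,ss on first dose: D_load = D_maint·R ≈ 1976 × 1.26342 ≈ 2496.52 mg.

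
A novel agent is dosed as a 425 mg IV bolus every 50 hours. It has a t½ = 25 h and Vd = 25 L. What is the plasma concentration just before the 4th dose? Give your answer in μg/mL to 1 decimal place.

5.6 μg/mL

f = (1/2)^(τ/t½) = (1/2)^(50/25) ≈ 0.2500.
C₀ = D/Vd = 425/25 ≈ 17.000 μg/mL.
Before the 4th dose, 3 doses have been given. Superposition: Cmin = C₀·(f + f² + … + f^3).
≈ 17.000 × (0.2500 + 0.0625 + 0.0156) ≈ 17.000 × 0.3281 ≈ 5.578 μg/mL.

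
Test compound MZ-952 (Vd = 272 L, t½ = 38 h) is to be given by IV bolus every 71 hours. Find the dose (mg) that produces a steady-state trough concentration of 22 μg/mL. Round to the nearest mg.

τ/t½ = 71/38 ≈ 1.8684, so f = (1/2)^(71/38) ≈ 0.273873.
Cmin,ss = (D/Vd)·f/(1−f), so D = Cmin,ss·Vd·(1−f)/f.
D = 22 × 272 × (1−f)/f ≈ 22 × 272 × 2.65133 ≈ 15865.56 mg.

15866 mg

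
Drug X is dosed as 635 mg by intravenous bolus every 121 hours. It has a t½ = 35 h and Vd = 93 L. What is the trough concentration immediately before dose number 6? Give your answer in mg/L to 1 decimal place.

0.7 mg/L

f = (1/2)^(τ/t½) = (1/2)^(121/35) ≈ 0.0911.
C₀ = D/Vd = 635/93 ≈ 6.828 mg/L.
Before the 6th dose, 5 doses have been given. Superposition: Cmin = C₀·(f + f² + … + f^5).
≈ 6.828 × (0.0911 + 0.0083 + 0.0008 + 0.0001 + 0.0000) ≈ 6.828 × 0.1003 ≈ 0.685 mg/L.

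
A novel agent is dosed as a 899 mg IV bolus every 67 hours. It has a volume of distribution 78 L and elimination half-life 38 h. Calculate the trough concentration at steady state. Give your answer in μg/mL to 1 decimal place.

4.8 μg/mL

Over one 67-h interval, 67/38 ≈ 1.7632 half-lives elapse, leaving f ≈ 0.2946 of each dose.
Accumulation ratio R = 1/(1 − f) ≈ 1/0.7054 ≈ 1.4176.
Single-dose peak C₀ = D/Vd = 899/78 ≈ 11.526 μg/mL.
Steady-state peak Cmax,ss = C₀·R ≈ 11.526 × 1.4176 ≈ 16.339 μg/mL.
Steady-state trough Cmin,ss = Cmax,ss·f ≈ 16.339 × 0.2946 ≈ 4.813 μg/mL.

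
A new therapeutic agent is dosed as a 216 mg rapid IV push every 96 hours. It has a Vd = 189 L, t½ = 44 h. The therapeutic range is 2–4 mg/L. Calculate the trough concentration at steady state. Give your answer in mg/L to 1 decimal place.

0.3 mg/L

Over one 96-h interval, 96/44 ≈ 2.1818 half-lives elapse, leaving f ≈ 0.2204 of each dose.
At steady state, accumulation factor R = 1/(1 − e^(−kτ)) ≈ 1.2827.
Single-dose peak C₀ = D/Vd = 216/189 ≈ 1.143 mg/L.
Steady-state peak Cmax,ss = C₀·R ≈ 1.143 × 1.2827 ≈ 1.466 mg/L.
One interval later, Cmin,ss = Cmax,ss·e^(−kτ) ≈ 1.466 × 0.2204 ≈ 0.323 mg/L.
Trough 0.3 mg/L vs MEC 2 mg/L: subtherapeutic.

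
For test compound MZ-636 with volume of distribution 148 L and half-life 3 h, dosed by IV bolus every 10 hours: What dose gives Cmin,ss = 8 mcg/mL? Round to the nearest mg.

10750 mg

τ/t½ = 10/3 ≈ 3.3333, so f = (1/2)^(10/3) ≈ 0.099213.
Cmin,ss = (D/Vd)·f/(1−f), so D = Cmin,ss·Vd·(1−f)/f.
D = 8 × 148 × (1−f)/f ≈ 8 × 148 × 9.07932 ≈ 10749.91 mg.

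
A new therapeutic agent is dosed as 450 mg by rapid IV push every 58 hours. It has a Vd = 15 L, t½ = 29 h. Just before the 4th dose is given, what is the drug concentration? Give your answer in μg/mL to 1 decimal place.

f = (1/2)^(τ/t½) = (1/2)^(58/29) ≈ 0.2500.
C₀ = D/Vd = 450/15 ≈ 30.000 μg/mL.
Before the 4th dose, 3 doses have been given. Superposition: Cmin = C₀·(f + f² + … + f^3).
≈ 30.000 × (0.2500 + 0.0625 + 0.0156) ≈ 30.000 × 0.3281 ≈ 9.843 μg/mL.

9.8 μg/mL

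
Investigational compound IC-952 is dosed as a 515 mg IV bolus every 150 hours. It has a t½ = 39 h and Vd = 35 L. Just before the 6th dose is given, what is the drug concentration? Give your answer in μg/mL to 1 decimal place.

f = (1/2)^(τ/t½) = (1/2)^(150/39) ≈ 0.0695.
C₀ = D/Vd = 515/35 ≈ 14.714 μg/mL.
Before the 6th dose, 5 doses have been given. Superposition: Cmin = C₀·(f + f² + … + f^5).
≈ 14.714 × (0.0695 + 0.0048 + 0.0003 + 0.0000 + 0.0000) ≈ 14.714 × 0.0746 ≈ 1.098 μg/mL.

1.1 μg/mL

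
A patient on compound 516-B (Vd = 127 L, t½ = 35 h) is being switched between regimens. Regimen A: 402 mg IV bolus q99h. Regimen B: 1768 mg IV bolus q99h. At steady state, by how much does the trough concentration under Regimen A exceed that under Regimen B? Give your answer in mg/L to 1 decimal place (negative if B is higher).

-1.8 mg/L

Regimen A: f = (1/2)^(99/35) ≈ 0.1408; Cmin,ss = (402/127)·f/(1−f) ≈ 0.519 mg/L.
Regimen B: f = (1/2)^(99/35) ≈ 0.1408; Cmin,ss = (1768/127)·f/(1−f) ≈ 2.281 mg/L.
Difference ≈ 0.519 − 2.281 ≈ -1.762 mg/L.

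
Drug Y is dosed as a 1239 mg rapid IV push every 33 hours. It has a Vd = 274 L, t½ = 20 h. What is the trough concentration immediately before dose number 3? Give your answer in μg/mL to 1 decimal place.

f = (1/2)^(τ/t½) = (1/2)^(33/20) ≈ 0.3186.
C₀ = D/Vd = 1239/274 ≈ 4.522 μg/mL.
Before the 3rd dose, 2 doses have been given. Superposition: Cmin = C₀·(f + f²).
≈ 4.522 × (0.3186 + 0.1015) ≈ 4.522 × 0.4201 ≈ 1.900 μg/mL.

1.9 μg/mL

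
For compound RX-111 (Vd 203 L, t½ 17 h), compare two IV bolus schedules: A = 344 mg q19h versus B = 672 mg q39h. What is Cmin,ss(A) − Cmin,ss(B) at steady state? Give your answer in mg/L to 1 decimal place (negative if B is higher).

Regimen A: f = (1/2)^(19/17) ≈ 0.4608; Cmin,ss = (344/203)·f/(1−f) ≈ 1.448 mg/L.
Regimen B: f = (1/2)^(39/17) ≈ 0.2039; Cmin,ss = (672/203)·f/(1−f) ≈ 0.848 mg/L.
Difference ≈ 1.448 − 0.848 ≈ 0.600 mg/L.

0.6 mg/L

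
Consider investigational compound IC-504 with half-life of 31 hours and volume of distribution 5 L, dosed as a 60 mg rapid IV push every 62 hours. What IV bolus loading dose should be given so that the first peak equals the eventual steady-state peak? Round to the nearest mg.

f = (1/2)^(62/31) ≈ 0.250000; accumulation ratio R = 1/(1−f) ≈ 1.33333.
Loading dose to hit Cmax,ss on first dose: D_load = D_maint·R ≈ 60 × 1.33333 ≈ 80.00 mg.

80 mg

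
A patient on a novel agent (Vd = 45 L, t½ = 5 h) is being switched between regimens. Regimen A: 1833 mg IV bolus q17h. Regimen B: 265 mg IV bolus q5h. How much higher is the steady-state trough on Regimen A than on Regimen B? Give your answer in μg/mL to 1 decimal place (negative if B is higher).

-1.6 μg/mL

Regimen A: f = (1/2)^(17/5) ≈ 0.0947; Cmin,ss = (1833/45)·f/(1−f) ≈ 4.261 μg/mL.
Regimen B: f = (1/2)^(5/5) ≈ 0.5000; Cmin,ss = (265/45)·f/(1−f) ≈ 5.889 μg/mL.
Difference ≈ 4.261 − 5.889 ≈ -1.628 μg/mL.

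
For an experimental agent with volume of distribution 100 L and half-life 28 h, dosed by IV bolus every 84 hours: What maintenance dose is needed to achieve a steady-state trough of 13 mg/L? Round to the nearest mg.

τ/t½ = 84/28 ≈ 3, so f = (1/2)^(84/28) ≈ 0.125000.
Cmin,ss = (D/Vd)·f/(1−f), so D = Cmin,ss·Vd·(1−f)/f.
D = 13 × 100 × (1−f)/f ≈ 13 × 100 × 7.00000 ≈ 9100.00 mg.

9100 mg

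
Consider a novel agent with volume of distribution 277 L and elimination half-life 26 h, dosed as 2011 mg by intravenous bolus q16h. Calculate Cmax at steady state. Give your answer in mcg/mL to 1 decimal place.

20.9 mcg/mL

Over one 16-h interval, 16/26 ≈ 0.61538 half-lives elapse, leaving f ≈ 0.6528 of each dose.
Accumulation ratio R = 1/(1 − f) ≈ 1/0.3472 ≈ 2.8802.
Each bolus raises the concentration by D/Vd = 2011/277 ≈ 7.260 mcg/mL.
Steady-state peak Cmax,ss = C₀·R ≈ 7.260 × 2.8802 ≈ 20.910 mcg/mL.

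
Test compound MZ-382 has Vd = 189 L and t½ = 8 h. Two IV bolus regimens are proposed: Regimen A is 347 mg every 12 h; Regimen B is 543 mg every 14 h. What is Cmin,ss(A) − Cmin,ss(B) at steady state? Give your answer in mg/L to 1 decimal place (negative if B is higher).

Regimen A: f = (1/2)^(12/8) ≈ 0.3536; Cmin,ss = (347/189)·f/(1−f) ≈ 1.004 mg/L.
Regimen B: f = (1/2)^(14/8) ≈ 0.2973; Cmin,ss = (543/189)·f/(1−f) ≈ 1.216 mg/L.
Difference ≈ 1.004 − 1.216 ≈ -0.212 mg/L.

-0.2 mg/L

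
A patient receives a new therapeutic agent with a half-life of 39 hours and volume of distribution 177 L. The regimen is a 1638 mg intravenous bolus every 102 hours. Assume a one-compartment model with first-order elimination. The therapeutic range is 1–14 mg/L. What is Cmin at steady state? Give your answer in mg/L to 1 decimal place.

1.8 mg/L

τ/t½ = 102/39 ≈ 2.6154, so fraction remaining f = (1/2)^(102/39) ≈ 0.1632.
At steady state, accumulation factor R = 1/(1 − e^(−kτ)) ≈ 1.1950.
Each bolus raises the concentration by D/Vd = 1638/177 ≈ 9.254 mg/L.
Cmax,ss = C₀/(1 − f) ≈ 9.254/0.8368 ≈ 11.059 mg/L.
One interval later, Cmin,ss = Cmax,ss·e^(−kτ) ≈ 11.059 × 0.1632 ≈ 1.805 mg/L.
Trough 1.8 mg/L vs MEC 1 mg/L: adequate.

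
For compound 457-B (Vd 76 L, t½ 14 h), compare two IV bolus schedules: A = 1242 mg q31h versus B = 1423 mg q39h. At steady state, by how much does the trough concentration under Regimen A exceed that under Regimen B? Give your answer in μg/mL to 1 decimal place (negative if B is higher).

Regimen A: f = (1/2)^(31/14) ≈ 0.2155; Cmin,ss = (1242/76)·f/(1−f) ≈ 4.489 μg/mL.
Regimen B: f = (1/2)^(39/14) ≈ 0.1450; Cmin,ss = (1423/76)·f/(1−f) ≈ 3.175 μg/mL.
Difference ≈ 4.489 − 3.175 ≈ 1.314 μg/mL.

1.3 μg/mL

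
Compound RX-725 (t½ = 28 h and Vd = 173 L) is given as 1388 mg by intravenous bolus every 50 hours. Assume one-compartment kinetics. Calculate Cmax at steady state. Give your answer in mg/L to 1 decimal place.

11.3 mg/L

Over one 50-h interval, 50/28 ≈ 1.7857 half-lives elapse, leaving f ≈ 0.2900 of each dose.
Accumulation ratio R = 1/(1 − f) ≈ 1/0.7100 ≈ 1.4085.
Single-dose peak C₀ = D/Vd = 1388/173 ≈ 8.023 mg/L.
Steady-state peak Cmax,ss = C₀·R ≈ 8.023 × 1.4085 ≈ 11.300 mg/L.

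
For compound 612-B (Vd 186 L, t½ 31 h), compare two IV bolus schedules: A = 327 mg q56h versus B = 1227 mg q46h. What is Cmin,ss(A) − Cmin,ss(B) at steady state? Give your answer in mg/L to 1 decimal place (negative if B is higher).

Regimen A: f = (1/2)^(56/31) ≈ 0.2859; Cmin,ss = (327/186)·f/(1−f) ≈ 0.704 mg/L.
Regimen B: f = (1/2)^(46/31) ≈ 0.3575; Cmin,ss = (1227/186)·f/(1−f) ≈ 3.671 mg/L.
Difference ≈ 0.704 − 3.671 ≈ -2.967 mg/L.

-3.0 mg/L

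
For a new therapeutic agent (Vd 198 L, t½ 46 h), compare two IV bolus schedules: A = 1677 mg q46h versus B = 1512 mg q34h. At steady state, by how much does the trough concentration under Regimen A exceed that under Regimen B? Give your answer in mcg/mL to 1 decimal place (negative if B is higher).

Regimen A: f = (1/2)^(46/46) ≈ 0.5000; Cmin,ss = (1677/198)·f/(1−f) ≈ 8.470 mcg/mL.
Regimen B: f = (1/2)^(34/46) ≈ 0.5991; Cmin,ss = (1512/198)·f/(1−f) ≈ 11.412 mcg/mL.
Difference ≈ 8.470 − 11.412 ≈ -2.942 mcg/mL.

-2.9 mcg/mL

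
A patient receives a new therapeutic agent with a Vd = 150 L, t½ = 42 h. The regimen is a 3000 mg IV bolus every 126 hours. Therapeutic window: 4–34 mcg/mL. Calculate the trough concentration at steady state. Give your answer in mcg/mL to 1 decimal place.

The dosing interval is 3 half-lives, so f = 2^(−3) = 0.125.
Accumulation ratio R = 1/(1 − f) = 1/0.875 = 8/7.
Single-dose peak C₀ = D/Vd = 3000/150 = 20 mcg/mL.
Steady-state peak Cmax,ss = C₀·R = 20 × 8/7 ≈ 22.857 mcg/mL.
Steady-state trough Cmin,ss = Cmax,ss·f ≈ 22.857 × 0.125 ≈ 2.857 mcg/mL.
Trough 2.9 mcg/mL vs MEC 4 mcg/mL: subtherapeutic.

2.9 mcg/mL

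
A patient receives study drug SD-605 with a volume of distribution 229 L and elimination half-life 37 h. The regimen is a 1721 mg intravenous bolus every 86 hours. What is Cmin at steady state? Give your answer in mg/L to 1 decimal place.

τ/t½ = 86/37 ≈ 2.3243, so fraction remaining f = (1/2)^(86/37) ≈ 0.1997.
At steady state, accumulation factor R = 1/(1 − e^(−kτ)) ≈ 1.2495.
Single-dose peak C₀ = D/Vd = 1721/229 ≈ 7.515 mg/L.
Cmax,ss = C₀/(1 − f) ≈ 7.515/0.8003 ≈ 9.390 mg/L.
Steady-state trough Cmin,ss = Cmax,ss·f ≈ 9.390 × 0.1997 ≈ 1.875 mg/L.

1.9 mg/L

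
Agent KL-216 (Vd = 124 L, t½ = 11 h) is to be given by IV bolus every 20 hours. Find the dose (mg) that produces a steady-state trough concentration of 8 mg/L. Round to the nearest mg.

2506 mg

τ/t½ = 20/11 ≈ 1.8182, so f = (1/2)^(20/11) ≈ 0.283578.
Cmin,ss = (D/Vd)·f/(1−f), so D = Cmin,ss·Vd·(1−f)/f.
D = 8 × 124 × (1−f)/f ≈ 8 × 124 × 2.52637 ≈ 2506.16 mg.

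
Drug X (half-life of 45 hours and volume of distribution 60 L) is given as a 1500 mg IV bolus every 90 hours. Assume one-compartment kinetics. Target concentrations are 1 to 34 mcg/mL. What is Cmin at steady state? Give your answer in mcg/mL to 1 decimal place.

τ = 90 h = 2 half-lives, so f = (1/2)^2 = 0.25.
Accumulation ratio R = 1/(1 − f) = 1/0.75 = 4/3.
Single-dose peak C₀ = D/Vd = 1500/60 = 25 mcg/mL.
Steady-state peak Cmax,ss = C₀·R = 25 × 4/3 ≈ 33.333 mcg/mL.
Steady-state trough Cmin,ss = Cmax,ss·f ≈ 33.333 × 0.25 ≈ 8.333 mcg/mL.
Trough 8.3 mcg/mL vs MEC 1 mcg/mL: adequate.

8.3 mcg/mL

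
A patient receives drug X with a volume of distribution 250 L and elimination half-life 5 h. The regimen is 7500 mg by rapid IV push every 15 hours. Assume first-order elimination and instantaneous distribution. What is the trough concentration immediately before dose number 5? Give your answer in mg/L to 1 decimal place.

f = (1/2)^(τ/t½) = (1/2)^(15/5) ≈ 0.1250.
C₀ = D/Vd = 7500/250 ≈ 30.000 mg/L.
Before the 5th dose, 4 doses have been given. Superposition: Cmin = C₀·(f + f² + … + f^4).
≈ 30.000 × (0.1250 + 0.0156 + 0.0020 + 0.0002) ≈ 30.000 × 0.1428 ≈ 4.284 mg/L.

4.3 mg/L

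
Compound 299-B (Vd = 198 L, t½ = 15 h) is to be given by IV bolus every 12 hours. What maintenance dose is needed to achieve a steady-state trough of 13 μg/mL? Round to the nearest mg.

τ/t½ = 12/15 ≈ 0.8, so f = (1/2)^(12/15) ≈ 0.574349.
Cmin,ss = (D/Vd)·f/(1−f), so D = Cmin,ss·Vd·(1−f)/f.
D = 13 × 198 × (1−f)/f ≈ 13 × 198 × 0.74110 ≈ 1907.59 mg.

1908 mg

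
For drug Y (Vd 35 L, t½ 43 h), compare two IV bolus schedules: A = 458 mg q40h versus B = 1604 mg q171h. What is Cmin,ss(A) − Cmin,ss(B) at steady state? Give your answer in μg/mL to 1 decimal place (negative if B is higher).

Regimen A: f = (1/2)^(40/43) ≈ 0.5248; Cmin,ss = (458/35)·f/(1−f) ≈ 14.452 μg/mL.
Regimen B: f = (1/2)^(171/43) ≈ 0.0635; Cmin,ss = (1604/35)·f/(1−f) ≈ 3.107 μg/mL.
Difference ≈ 14.452 − 3.107 ≈ 11.345 μg/mL.

11.3 μg/mL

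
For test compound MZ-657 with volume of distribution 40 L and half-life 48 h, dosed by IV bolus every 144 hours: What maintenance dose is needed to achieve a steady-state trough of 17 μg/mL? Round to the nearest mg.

τ/t½ = 144/48 ≈ 3, so f = (1/2)^(144/48) ≈ 0.125000.
Cmin,ss = (D/Vd)·f/(1−f), so D = Cmin,ss·Vd·(1−f)/f.
D = 17 × 40 × (1−f)/f ≈ 17 × 40 × 7.00000 ≈ 4760.00 mg.

4760 mg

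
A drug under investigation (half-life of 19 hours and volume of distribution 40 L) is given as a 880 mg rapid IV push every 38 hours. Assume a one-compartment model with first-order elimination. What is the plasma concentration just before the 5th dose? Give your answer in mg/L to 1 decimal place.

7.3 mg/L

f = (1/2)^(τ/t½) = (1/2)^(38/19) ≈ 0.2500.
C₀ = D/Vd = 880/40 ≈ 22.000 mg/L.
Before the 5th dose, 4 doses have been given. Superposition: Cmin = C₀·(f + f² + … + f^4).
≈ 22.000 × (0.2500 + 0.0625 + 0.0156 + 0.0039) ≈ 22.000 × 0.3320 ≈ 7.304 mg/L.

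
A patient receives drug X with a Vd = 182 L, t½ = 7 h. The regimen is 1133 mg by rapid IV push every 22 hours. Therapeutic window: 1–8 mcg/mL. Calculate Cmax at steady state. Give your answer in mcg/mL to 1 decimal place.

7.0 mcg/mL

τ/t½ = 22/7 ≈ 3.1429, so fraction remaining f = (1/2)^(22/7) ≈ 0.1132.
Accumulation ratio R = 1/(1 − f) ≈ 1/0.8868 ≈ 1.1276.
Single-dose peak C₀ = D/Vd = 1133/182 ≈ 6.225 mcg/mL.
Steady-state peak Cmax,ss = C₀·R ≈ 6.225 × 1.1276 ≈ 7.019 mcg/mL.
Peak 7.0 mcg/mL vs MTC 8 mcg/mL: below toxic threshold.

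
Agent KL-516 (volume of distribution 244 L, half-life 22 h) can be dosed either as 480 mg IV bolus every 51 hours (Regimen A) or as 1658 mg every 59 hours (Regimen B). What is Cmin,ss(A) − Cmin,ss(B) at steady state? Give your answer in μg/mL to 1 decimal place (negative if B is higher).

-0.8 μg/mL

Regimen A: f = (1/2)^(51/22) ≈ 0.2005; Cmin,ss = (480/244)·f/(1−f) ≈ 0.493 μg/mL.
Regimen B: f = (1/2)^(59/22) ≈ 0.1558; Cmin,ss = (1658/244)·f/(1−f) ≈ 1.254 μg/mL.
Difference ≈ 0.493 − 1.254 ≈ -0.761 μg/mL.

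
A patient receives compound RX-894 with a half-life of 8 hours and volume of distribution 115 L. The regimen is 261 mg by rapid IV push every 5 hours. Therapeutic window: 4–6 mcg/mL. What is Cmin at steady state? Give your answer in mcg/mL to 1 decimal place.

4.2 mcg/mL

Over one 5-h interval, 5/8 ≈ 0.625 half-lives elapse, leaving f ≈ 0.6484 of each dose.
At steady state, accumulation factor R = 1/(1 − e^(−kτ)) ≈ 2.8441.
Each bolus raises the concentration by D/Vd = 261/115 ≈ 2.270 mcg/mL.
Cmax,ss = C₀/(1 − f) ≈ 2.270/0.3516 ≈ 6.456 mcg/mL.
Steady-state trough Cmin,ss = Cmax,ss·f ≈ 6.456 × 0.6484 ≈ 4.186 mcg/mL.
Trough 4.2 mcg/mL vs MEC 4 mcg/mL: adequate.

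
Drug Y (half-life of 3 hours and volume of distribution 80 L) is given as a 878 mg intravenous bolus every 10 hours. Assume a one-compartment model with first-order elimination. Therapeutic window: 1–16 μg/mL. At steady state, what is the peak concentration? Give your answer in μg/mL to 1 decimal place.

k = ln2/t½ = ln2/3 ≈ 0.231049 h⁻¹; fraction remaining f = e^(−kτ) = e^(−0.231049×10) ≈ 0.0992.
At steady state, accumulation factor R = 1/(1 − e^(−kτ)) ≈ 1.1101.
Single-dose peak C₀ = D/Vd = 878/80 ≈ 10.975 μg/mL.
Cmax,ss = C₀/(1 − f) ≈ 10.975/0.9008 ≈ 12.184 μg/mL.
Peak 12.2 μg/mL vs MTC 16 μg/mL: below toxic threshold.

12.2 μg/mL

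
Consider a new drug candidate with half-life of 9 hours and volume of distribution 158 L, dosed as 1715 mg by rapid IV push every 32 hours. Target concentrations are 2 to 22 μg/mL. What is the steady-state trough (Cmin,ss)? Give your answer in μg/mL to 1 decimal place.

1.0 μg/mL

Over one 32-h interval, 32/9 ≈ 3.5556 half-lives elapse, leaving f ≈ 0.0850 of each dose.
Each bolus raises the concentration by D/Vd = 1715/158 ≈ 10.854 μg/mL.
Steady-state trough Cmin,ss = C₀·f/(1−f) ≈ 10.854 × 0.0850/0.9150 ≈ 1.008 μg/mL.
Trough 1.0 μg/mL vs MEC 2 μg/mL: subtherapeutic.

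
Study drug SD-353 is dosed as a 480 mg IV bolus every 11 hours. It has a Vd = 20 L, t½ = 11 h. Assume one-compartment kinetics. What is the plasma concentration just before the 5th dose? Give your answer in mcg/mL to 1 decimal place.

f = (1/2)^(τ/t½) = (1/2)^(11/11) ≈ 0.5000.
C₀ = D/Vd = 480/20 ≈ 24.000 mcg/mL.
Before the 5th dose, 4 doses have been given. Superposition: Cmin = C₀·(f + f² + … + f^4).
≈ 24.000 × (0.5000 + 0.2500 + 0.1250 + 0.0625) ≈ 24.000 × 0.9375 ≈ 22.500 mcg/mL.

22.5 mcg/mL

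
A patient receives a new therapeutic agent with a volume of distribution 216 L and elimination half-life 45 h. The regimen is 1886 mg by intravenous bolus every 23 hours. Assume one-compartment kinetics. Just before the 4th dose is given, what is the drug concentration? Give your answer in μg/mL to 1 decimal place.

f = (1/2)^(τ/t½) = (1/2)^(23/45) ≈ 0.7017.
C₀ = D/Vd = 1886/216 ≈ 8.731 μg/mL.
Before the 4th dose, 3 doses have been given. Superposition: Cmin = C₀·(f + f² + … + f^3).
≈ 8.731 × (0.7017 + 0.4924 + 0.3455) ≈ 8.731 × 1.5396 ≈ 13.442 μg/mL.

13.4 μg/mL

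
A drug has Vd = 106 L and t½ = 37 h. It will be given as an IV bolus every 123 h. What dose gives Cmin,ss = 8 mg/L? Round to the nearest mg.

τ/t½ = 123/37 ≈ 3.3243, so f = (1/2)^(123/37) ≈ 0.099834.
Cmin,ss = (D/Vd)·f/(1−f), so D = Cmin,ss·Vd·(1−f)/f.
D = 8 × 106 × (1−f)/f ≈ 8 × 106 × 9.01663 ≈ 7646.10 mg.

7646 mg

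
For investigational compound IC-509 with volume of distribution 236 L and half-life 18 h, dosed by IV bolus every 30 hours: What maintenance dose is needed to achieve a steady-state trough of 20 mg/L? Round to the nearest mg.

τ/t½ = 30/18 ≈ 1.6667, so f = (1/2)^(30/18) ≈ 0.314980.
Cmin,ss = (D/Vd)·f/(1−f), so D = Cmin,ss·Vd·(1−f)/f.
D = 20 × 236 × (1−f)/f ≈ 20 × 236 × 2.17480 ≈ 10265.06 mg.

10265 mg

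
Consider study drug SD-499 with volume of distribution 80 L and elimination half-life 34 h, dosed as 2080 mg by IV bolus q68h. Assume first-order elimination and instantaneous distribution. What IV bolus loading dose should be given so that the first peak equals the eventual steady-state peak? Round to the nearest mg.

f = (1/2)^(68/34) ≈ 0.250000; accumulation ratio R = 1/(1−f) ≈ 1.33333.
Loading dose to hit Cmax,ss on first dose: D_load = D_maint·R ≈ 2080 × 1.33333 ≈ 2773.33 mg.

2773 mg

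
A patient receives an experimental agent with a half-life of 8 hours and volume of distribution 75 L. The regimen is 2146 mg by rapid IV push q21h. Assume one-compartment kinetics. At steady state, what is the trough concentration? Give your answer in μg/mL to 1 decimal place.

5.5 μg/mL

k = ln2/t½ = ln2/8 ≈ 0.086643 h⁻¹; fraction remaining f = e^(−kτ) = e^(−0.086643×21) ≈ 0.1621.
Accumulation ratio R = 1/(1 − f) ≈ 1/0.8379 ≈ 1.1935.
Each bolus raises the concentration by D/Vd = 2146/75 ≈ 28.613 μg/mL.
Cmax,ss = C₀/(1 − f) ≈ 28.613/0.8379 ≈ 34.148 μg/mL.
Steady-state trough Cmin,ss = Cmax,ss·f ≈ 34.148 × 0.1621 ≈ 5.535 μg/mL.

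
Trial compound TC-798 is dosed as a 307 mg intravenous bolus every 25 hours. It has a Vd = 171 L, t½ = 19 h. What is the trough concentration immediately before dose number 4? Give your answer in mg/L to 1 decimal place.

f = (1/2)^(τ/t½) = (1/2)^(25/19) ≈ 0.4017.
C₀ = D/Vd = 307/171 ≈ 1.795 mg/L.
Before the 4th dose, 3 doses have been given. Superposition: Cmin = C₀·(f + f² + … + f^3).
≈ 1.795 × (0.4017 + 0.1614 + 0.0648) ≈ 1.795 × 0.6279 ≈ 1.127 mg/L.

1.1 mg/L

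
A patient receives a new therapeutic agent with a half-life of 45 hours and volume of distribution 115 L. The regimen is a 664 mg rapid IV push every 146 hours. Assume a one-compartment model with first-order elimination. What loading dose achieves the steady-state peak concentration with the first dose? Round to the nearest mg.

f = (1/2)^(146/45) ≈ 0.105518; accumulation ratio R = 1/(1−f) ≈ 1.11797.
Loading dose to hit Cmax,ss on first dose: D_load = D_maint·R ≈ 664 × 1.11797 ≈ 742.33 mg.

742 mg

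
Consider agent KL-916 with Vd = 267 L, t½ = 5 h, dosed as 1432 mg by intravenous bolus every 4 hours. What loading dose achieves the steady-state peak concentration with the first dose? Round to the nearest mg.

f = (1/2)^(4/5) ≈ 0.574349; accumulation ratio R = 1/(1−f) ≈ 2.34934.
Loading dose to hit Cmax,ss on first dose: D_load = D_maint·R ≈ 1432 × 2.34934 ≈ 3364.25 mg.

3364 mg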